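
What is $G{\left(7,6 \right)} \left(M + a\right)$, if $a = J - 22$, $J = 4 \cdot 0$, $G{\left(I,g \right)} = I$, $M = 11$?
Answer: $-77$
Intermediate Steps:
$J = 0$
$a = -22$ ($a = 0 - 22 = -22$)
$G{\left(7,6 \right)} \left(M + a\right) = 7 \left(11 - 22\right) = 7 \left(-11\right) = -77$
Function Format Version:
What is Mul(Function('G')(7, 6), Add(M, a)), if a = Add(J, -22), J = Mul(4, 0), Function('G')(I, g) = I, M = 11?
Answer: -77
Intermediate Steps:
J = 0
a = -22 (a = Add(0, -22) = -22)
Mul(Function('G')(7, 6), Add(M, a)) = Mul(7, Add(11, -22)) = Mul(7, -11) = -77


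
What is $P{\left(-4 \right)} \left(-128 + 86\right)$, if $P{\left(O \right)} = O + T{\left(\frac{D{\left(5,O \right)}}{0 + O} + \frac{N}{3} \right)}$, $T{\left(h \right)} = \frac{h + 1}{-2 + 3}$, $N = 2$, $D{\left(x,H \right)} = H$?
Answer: $56$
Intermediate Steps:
$T{\left(h \right)} = 1 + h$ ($T{\left(h \right)} = \frac{1 + h}{1} = \left(1 + h\right) 1 = 1 + h$)
$P{\left(O \right)} = \frac{8}{3} + O$ ($P{\left(O \right)} = O + \left(1 + \left(\frac{O}{0 + O} + \frac{2}{3}\right)\right) = O + \left(1 + \left(\frac{O}{O} + 2 \cdot \frac{1}{3}\right)\right) = O + \left(1 + \left(1 + \frac{2}{3}\right)\right) = O + \left(1 + \frac{5}{3}\right) = O + \frac{8}{3} = \frac{8}{3} + O$)
$P{\left(-4 \right)} \left(-128 + 86\right) = \left(\frac{8}{3} - 4\right) \left(-128 + 86\right) = \left(- \frac{4}{3}\right) \left(-42\right) = 56$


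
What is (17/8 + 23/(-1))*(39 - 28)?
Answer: -1837/8 ≈ -229.63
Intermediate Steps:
(17/8 + 23/(-1))*(39 - 28) = (17*(1/8) + 23*(-1))*11 = (17/8 - 23)*11 = -167/8*11 = -1837/8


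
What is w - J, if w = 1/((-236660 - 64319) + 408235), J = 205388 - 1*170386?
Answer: -3754174511/107256 ≈ -35002.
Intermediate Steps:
J = 35002 (J = 205388 - 170386 = 35002)
w = 1/107256 (w = 1/(-300979 + 408235) = 1/107256 ≈ 9.3235e-6)
w - J = 1/107256 - 1*35002 = 1/107256 - 35002 = -3754174511/107256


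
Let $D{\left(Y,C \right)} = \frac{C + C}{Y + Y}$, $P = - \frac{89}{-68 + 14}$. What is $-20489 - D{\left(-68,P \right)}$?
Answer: $- \frac{75235519}{3672} \approx -20489.0$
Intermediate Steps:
$P = \frac{89}{54}$ ($P = - \frac{89}{-54} = \left(-89\right) \left(- \frac{1}{54}\right) = \frac{89}{54} \approx 1.6481$)
$D{\left(Y,C \right)} = \frac{C}{Y}$ ($D{\left(Y,C \right)} = \frac{2 C}{2 Y} = 2 C \frac{1}{2 Y} = \frac{C}{Y}$)
$-20489 - D{\left(-68,P \right)} = -20489 - \frac{89}{54 \left(-68\right)} = -20489 - \frac{89}{54} \left(- \frac{1}{68}\right) = -20489 - - \frac{89}{3672} = -20489 + \frac{89}{3672} = - \frac{75235519}{3672}$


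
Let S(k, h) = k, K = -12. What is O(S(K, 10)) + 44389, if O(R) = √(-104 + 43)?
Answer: 44389 + I*√61 ≈ 44389.0 + 7.8102*I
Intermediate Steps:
O(R) = I*√61 (O(R) = √(-61) = I*√61)
O(S(K, 10)) + 44389 = I*√61 + 44389 = 44389 + I*√61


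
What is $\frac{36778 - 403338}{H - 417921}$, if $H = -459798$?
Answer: $\frac{366560}{877719} \approx 0.41763$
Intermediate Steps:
$\frac{36778 - 403338}{H - 417921} = \frac{36778 - 403338}{-459798 - 417921} = - \frac{366560}{-877719} = \left(-366560\right) \left(- \frac{1}{877719}\right) = \frac{366560}{877719}$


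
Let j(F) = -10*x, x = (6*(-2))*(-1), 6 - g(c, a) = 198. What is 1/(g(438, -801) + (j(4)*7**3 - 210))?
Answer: -1/41562 ≈ -2.4060e-5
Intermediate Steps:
g(c, a) = -192 (g(c, a) = 6 - 1*198 = 6 - 198 = -192)
x = 12 (x = -12*(-1) = 12)
j(F) = -120 (j(F) = -10*12 = -120)
1/(g(438, -801) + (j(4)*7**3 - 210)) = 1/(-192 + (-120*7**3 - 210)) = 1/(-192 + (-120*343 - 210)) = 1/(-192 + (-41160 - 210)) = 1/(-192 - 41370) = 1/(-41562) = -1/41562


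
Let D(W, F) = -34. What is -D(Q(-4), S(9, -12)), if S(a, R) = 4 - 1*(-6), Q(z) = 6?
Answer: 34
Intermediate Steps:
S(a, R) = 10 (S(a, R) = 4 + 6 = 10)
-D(Q(-4), S(9, -12)) = -1*(-34) = 34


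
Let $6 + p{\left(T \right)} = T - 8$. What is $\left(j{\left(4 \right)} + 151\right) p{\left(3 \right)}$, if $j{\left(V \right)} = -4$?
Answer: $-1617$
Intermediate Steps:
$p{\left(T \right)} = -14 + T$ ($p{\left(T \right)} = -6 + \left(T - 8\right) = -6 + \left(-8 + T\right) = -14 + T$)
$\left(j{\left(4 \right)} + 151\right) p{\left(3 \right)} = \left(-4 + 151\right) \left(-14 + 3\right) = 147 \left(-11\right) = -1617$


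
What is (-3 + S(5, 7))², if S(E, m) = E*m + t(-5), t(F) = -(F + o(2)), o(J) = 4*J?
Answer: 841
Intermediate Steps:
t(F) = -8 - F (t(F) = -(F + 4*2) = -(F + 8) = -(8 + F) = -8 - F)
S(E, m) = -3 + E*m (S(E, m) = E*m + (-8 - 1*(-5)) = E*m + (-8 + 5) = E*m - 3 = -3 + E*m)
(-3 + S(5, 7))² = (-3 + (-3 + 5*7))² = (-3 + (-3 + 35))² = (-3 + 32)² = 29² = 841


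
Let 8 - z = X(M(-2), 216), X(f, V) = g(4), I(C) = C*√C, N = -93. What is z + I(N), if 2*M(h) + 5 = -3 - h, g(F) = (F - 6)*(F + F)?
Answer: 24 - 93*I*√93 ≈ 24.0 - 896.86*I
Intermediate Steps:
I(C) = C^(3/2)
g(F) = 2*F*(-6 + F) (g(F) = (-6 + F)*(2*F) = 2*F*(-6 + F))
M(h) = -4 - h/2 (M(h) = -5/2 + (-3 - h)/2 = -5/2 + (-3/2 - h/2) = -4 - h/2)
X(f, V) = -16 (X(f, V) = 2*4*(-6 + 4) = 2*4*(-2) = -16)
z = 24 (z = 8 - 1*(-16) = 8 + 16 = 24)
z + I(N) = 24 + (-93)^(3/2) = 24 - 93*I*√93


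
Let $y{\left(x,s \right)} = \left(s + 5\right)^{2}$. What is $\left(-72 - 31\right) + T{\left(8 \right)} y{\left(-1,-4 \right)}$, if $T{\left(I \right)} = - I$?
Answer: $-111$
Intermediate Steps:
$y{\left(x,s \right)} = \left(5 + s\right)^{2}$
$\left(-72 - 31\right) + T{\left(8 \right)} y{\left(-1,-4 \right)} = \left(-72 - 31\right) + \left(-1\right) 8 \left(5 - 4\right)^{2} = \left(-72 - 31\right) - 8 \cdot 1^{2} = -103 - 8 = -111$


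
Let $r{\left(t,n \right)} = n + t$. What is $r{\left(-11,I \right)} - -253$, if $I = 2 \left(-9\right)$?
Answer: $224$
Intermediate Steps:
$I = -18$
$r{\left(-11,I \right)} - -253 = \left(-18 - 11\right) - -253 = -29 + 253 = 224$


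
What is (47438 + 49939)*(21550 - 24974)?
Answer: -333418848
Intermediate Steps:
(47438 + 49939)*(21550 - 24974) = 97377*(-3424) = -333418848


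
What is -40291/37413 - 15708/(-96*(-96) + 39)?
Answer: -320192203/115419105 ≈ -2.7742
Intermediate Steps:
-40291/37413 - 15708/(-96*(-96) + 39) = -40291*1/37413 - 15708/(9216 + 39) = -40291/37413 - 15708/9255 = -40291/37413 - 15708*1/9255 = -40291/37413 - 5236/3085 = -320192203/115419105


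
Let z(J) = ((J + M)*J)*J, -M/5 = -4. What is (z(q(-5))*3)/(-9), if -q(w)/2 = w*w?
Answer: 25000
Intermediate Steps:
M = 20 (M = -5*(-4) = 20)
q(w) = -2*w**2 (q(w) = -2*w*w = -2*w**2)
z(J) = J**2*(20 + J) (z(J) = ((J + 20)*J)*J = ((20 + J)*J)*J = (J*(20 + J))*J = J**2*(20 + J))
(z(q(-5))*3)/(-9) = (((-2*(-5)**2)**2*(20 - 2*(-5)**2))*3)/(-9) = (((-2*25)**2*(20 - 2*25))*3)*(-1/9) = (((-50)**2*(20 - 50))*3)*(-1/9) = ((2500*(-30))*3)*(-1/9) = -75000*3*(-1/9) = -225000*(-1/9) = 25000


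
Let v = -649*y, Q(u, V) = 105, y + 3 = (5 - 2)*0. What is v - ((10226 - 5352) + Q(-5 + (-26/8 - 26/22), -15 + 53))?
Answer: -3032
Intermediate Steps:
y = -3 (y = -3 + (5 - 2)*0 = -3 + 3*0 = -3 + 0 = -3)
v = 1947 (v = -649*(-3) = 1947)
v - ((10226 - 5352) + Q(-5 + (-26/8 - 26/22), -15 + 53)) = 1947 - ((10226 - 5352) + 105) = 1947 - (4874 + 105) = 1947 - 1*4979 = 1947 - 4979 = -3032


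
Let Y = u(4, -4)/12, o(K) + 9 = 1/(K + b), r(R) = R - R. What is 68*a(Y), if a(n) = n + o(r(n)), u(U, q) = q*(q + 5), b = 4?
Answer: -1853/3 ≈ -617.67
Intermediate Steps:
r(R) = 0
u(U, q) = q*(5 + q)
o(K) = -9 + 1/(4 + K) (o(K) = -9 + 1/(K + 4) = -9 + 1/(4 + K))
Y = -⅓ (Y = -4*(5 - 4)/12 = -4*1*(1/12) = -4*1/12 = -⅓ ≈ -0.33333)
a(n) = -35/4 + n (a(n) = n + (-35 - 9*0)/(4 + 0) = n + (-35 + 0)/4 = n + (¼)*(-35) = n - 35/4 = -35/4 + n)
68*a(Y) = 68*(-35/4 - ⅓) = 68*(-109/12) = -1853/3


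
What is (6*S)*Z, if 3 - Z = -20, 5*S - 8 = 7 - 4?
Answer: 1518/5 ≈ 303.60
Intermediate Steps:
S = 11/5 (S = 8/5 + (7 - 4)/5 = 8/5 + (⅕)*3 = 8/5 + ⅗ = 11/5 ≈ 2.2000)
Z = 23 (Z = 3 - 1*(-20) = 3 + 20 = 23)
(6*S)*Z = (6*(11/5))*23 = (66/5)*23 = 1518/5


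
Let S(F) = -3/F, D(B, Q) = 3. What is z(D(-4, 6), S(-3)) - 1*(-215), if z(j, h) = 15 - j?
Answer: 227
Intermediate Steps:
z(D(-4, 6), S(-3)) - 1*(-215) = (15 - 1*3) - 1*(-215) = (15 - 3) + 215 = 12 + 215 = 227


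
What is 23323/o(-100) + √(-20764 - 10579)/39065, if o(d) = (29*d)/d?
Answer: 23323/29 + I*√31343/39065 ≈ 804.24 + 0.0045319*I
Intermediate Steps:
o(d) = 29
23323/o(-100) + √(-20764 - 10579)/39065 = 23323/29 + √(-20764 - 10579)/39065 = 23323*(1/29) + √(-31343)*(1/39065) = 23323/29 + (I*√31343)*(1/39065) = 23323/29 + I*√31343/39065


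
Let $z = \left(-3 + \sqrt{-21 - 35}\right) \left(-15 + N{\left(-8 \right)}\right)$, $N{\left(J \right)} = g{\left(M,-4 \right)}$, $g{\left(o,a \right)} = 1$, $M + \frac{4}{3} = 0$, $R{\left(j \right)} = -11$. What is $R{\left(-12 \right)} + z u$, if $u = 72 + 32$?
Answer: $4357 - 2912 i \sqrt{14} \approx 4357.0 - 10896.0 i$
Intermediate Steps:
$M = - \frac{4}{3}$ ($M = - \frac{4}{3} + 0 = - \frac{4}{3} \approx -1.3333$)
$u = 104$
$N{\left(J \right)} = 1$
$z = 42 - 28 i \sqrt{14}$ ($z = \left(-3 + \sqrt{-21 - 35}\right) \left(-15 + 1\right) = \left(-3 + \sqrt{-56}\right) \left(-14\right) = \left(-3 + 2 i \sqrt{14}\right) \left(-14\right) = 42 - 28 i \sqrt{14} \approx 42.0 - 104.77 i$)
$R{\left(-12 \right)} + z u = -11 + \left(42 - 28 i \sqrt{14}\right) 104 = -11 + \left(4368 - 2912 i \sqrt{14}\right) = 4357 - 2912 i \sqrt{14}$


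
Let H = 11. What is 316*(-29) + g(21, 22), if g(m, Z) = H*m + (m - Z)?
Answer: -8934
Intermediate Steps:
g(m, Z) = -Z + 12*m (g(m, Z) = 11*m + (m - Z) = -Z + 12*m)
316*(-29) + g(21, 22) = 316*(-29) + (-1*22 + 12*21) = -9164 + (-22 + 252) = -9164 + 230 = -8934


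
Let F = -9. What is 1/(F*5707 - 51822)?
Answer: -1/103185 ≈ -9.6913e-6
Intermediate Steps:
1/(F*5707 - 51822) = 1/(-9*5707 - 51822) = 1/(-51363 - 51822) = 1/(-103185) = -1/103185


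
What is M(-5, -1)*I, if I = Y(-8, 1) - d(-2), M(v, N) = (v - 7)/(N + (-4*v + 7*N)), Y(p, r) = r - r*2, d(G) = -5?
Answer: -4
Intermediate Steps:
Y(p, r) = -r (Y(p, r) = r - 2*r = -r)
M(v, N) = (-7 + v)/(-4*v + 8*N)
I = 4 (I = -1*1 - 1*(-5) = -1 + 5 = 4)
M(-5, -1)*I = ((-7 - 5)/(4*(-1*(-5) + 2*(-1))))*4 = ((1/4)*(-12)/(5 - 2))*4 = ((1/4)*(-12)/3)*4 = ((1/4)*(1/3)*(-12))*4 = -1*4 = -4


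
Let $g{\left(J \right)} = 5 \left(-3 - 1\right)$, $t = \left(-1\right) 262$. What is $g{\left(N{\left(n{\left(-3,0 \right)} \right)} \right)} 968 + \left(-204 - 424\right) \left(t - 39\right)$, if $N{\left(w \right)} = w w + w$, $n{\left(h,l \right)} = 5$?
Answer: $169668$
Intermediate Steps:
$t = -262$
$N{\left(w \right)} = w + w^{2}$ ($N{\left(w \right)} = w^{2} + w = w + w^{2}$)
$g{\left(J \right)} = -20$ ($g{\left(J \right)} = 5 \left(-4\right) = -20$)
$g{\left(N{\left(n{\left(-3,0 \right)} \right)} \right)} 968 + \left(-204 - 424\right) \left(t - 39\right) = \left(-20\right) 968 + \left(-204 - 424\right) \left(-262 - 39\right) = -19360 - -189028 = -19360 + 189028 = 169668$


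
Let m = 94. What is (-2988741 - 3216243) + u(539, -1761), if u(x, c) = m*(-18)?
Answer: -6206676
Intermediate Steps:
u(x, c) = -1692 (u(x, c) = 94*(-18) = -1692)
(-2988741 - 3216243) + u(539, -1761) = (-2988741 - 3216243) - 1692 = -6204984 - 1692 = -6206676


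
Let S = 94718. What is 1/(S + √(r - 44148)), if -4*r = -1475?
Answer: 378872/35886173213 - 2*I*√175117/35886173213 ≈ 1.0558e-5 - 2.3322e-8*I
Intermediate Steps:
r = 1475/4 (r = -¼*(-1475) = 1475/4 ≈ 368.75)
1/(S + √(r - 44148)) = 1/(94718 + √(1475/4 - 44148)) = 1/(94718 + √(-175117/4)) = 1/(94718 + I*√175117/2)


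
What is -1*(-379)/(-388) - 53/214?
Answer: -50835/41516 ≈ -1.2245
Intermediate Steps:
-1*(-379)/(-388) - 53/214 = 379*(-1/388) - 53*1/214 = -379/388 - 53/214 = -50835/41516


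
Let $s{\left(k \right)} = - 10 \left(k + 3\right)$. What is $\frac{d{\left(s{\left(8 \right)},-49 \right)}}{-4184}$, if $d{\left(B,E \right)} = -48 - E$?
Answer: $- \frac{1}{4184} \approx -0.00023901$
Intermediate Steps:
$s{\left(k \right)} = -30 - 10 k$ ($s{\left(k \right)} = - 10 \left(3 + k\right) = -30 - 10 k$)
$\frac{d{\left(s{\left(8 \right)},-49 \right)}}{-4184} = \frac{-48 - -49}{-4184} = \left(-48 + 49\right) \left(- \frac{1}{4184}\right) = 1 \left(- \frac{1}{4184}\right) = - \frac{1}{4184}$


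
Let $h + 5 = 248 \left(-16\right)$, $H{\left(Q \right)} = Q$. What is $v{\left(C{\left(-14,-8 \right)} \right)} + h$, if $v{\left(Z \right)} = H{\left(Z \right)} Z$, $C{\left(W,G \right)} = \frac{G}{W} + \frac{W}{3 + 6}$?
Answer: $- \frac{15764993}{3969} \approx -3972.0$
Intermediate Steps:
$C{\left(W,G \right)} = \frac{W}{9} + \frac{G}{W}$ ($C{\left(W,G \right)} = \frac{G}{W} + \frac{W}{9} = \frac{W}{9} + \frac{G}{W}$)
$h = -3973$ ($h = -5 + 248 \left(-16\right) = -5 - 3968 = -3973$)
$v{\left(Z \right)} = Z^{2}$ ($v{\left(Z \right)} = Z Z = Z^{2}$)
$v{\left(C{\left(-14,-8 \right)} \right)} + h = \left(\frac{1}{9} \left(-14\right) - \frac{8}{-14}\right)^{2} - 3973 = \left(- \frac{14}{9} - - \frac{4}{7}\right)^{2} - 3973 = \left(- \frac{14}{9} + \frac{4}{7}\right)^{2} - 3973 = \left(- \frac{62}{63}\right)^{2} - 3973 = \frac{3844}{3969} - 3973 = - \frac{15764993}{3969}$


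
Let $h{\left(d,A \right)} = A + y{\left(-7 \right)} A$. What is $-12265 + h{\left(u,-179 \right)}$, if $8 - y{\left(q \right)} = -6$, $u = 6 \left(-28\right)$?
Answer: $-14950$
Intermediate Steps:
$u = -168$
$y{\left(q \right)} = 14$ ($y{\left(q \right)} = 8 - -6 = 8 + 6 = 14$)
$h{\left(d,A \right)} = 15 A$ ($h{\left(d,A \right)} = A + 14 A = 15 A$)
$-12265 + h{\left(u,-179 \right)} = -12265 + 15 \left(-179\right) = -12265 - 2685 = -14950$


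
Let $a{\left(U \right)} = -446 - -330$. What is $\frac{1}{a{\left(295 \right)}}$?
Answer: $- \frac{1}{116} \approx -0.0086207$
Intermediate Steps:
$a{\left(U \right)} = -116$ ($a{\left(U \right)} = -446 + 330 = -116$)
$\frac{1}{a{\left(295 \right)}} = \frac{1}{-116} = - \frac{1}{116}$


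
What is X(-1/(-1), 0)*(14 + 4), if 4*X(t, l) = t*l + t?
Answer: 9/2 ≈ 4.5000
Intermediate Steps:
X(t, l) = t/4 + l*t/4 (X(t, l) = (t*l + t)/4 = (l*t + t)/4 = (t + l*t)/4 = t/4 + l*t/4)
X(-1/(-1), 0)*(14 + 4) = ((-1/(-1))*(1 + 0)/4)*(14 + 4) = ((¼)*(-1*(-1))*1)*18 = ((¼)*1*1)*18 = (¼)*18 = 9/2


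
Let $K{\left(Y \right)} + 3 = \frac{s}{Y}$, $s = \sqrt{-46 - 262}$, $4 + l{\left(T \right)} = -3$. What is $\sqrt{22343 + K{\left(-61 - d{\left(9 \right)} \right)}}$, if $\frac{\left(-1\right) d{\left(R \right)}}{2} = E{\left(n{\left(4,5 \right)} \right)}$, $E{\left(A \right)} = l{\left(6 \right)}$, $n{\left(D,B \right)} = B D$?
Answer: $\frac{\sqrt{5026500 - 6 i \sqrt{77}}}{15} \approx 149.47 - 0.00078279 i$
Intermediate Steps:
$l{\left(T \right)} = -7$ ($l{\left(T \right)} = -4 - 3 = -7$)
$E{\left(A \right)} = -7$
$d{\left(R \right)} = 14$ ($d{\left(R \right)} = \left(-2\right) \left(-7\right) = 14$)
$s = 2 i \sqrt{77}$ ($s = \sqrt{-308} = 2 i \sqrt{77} \approx 17.55 i$)
$K{\left(Y \right)} = -3 + \frac{2 i \sqrt{77}}{Y}$
$\sqrt{22343 + K{\left(-61 - d{\left(9 \right)} \right)}} = \sqrt{22343 - \left(3 - \frac{2 i \sqrt{77}}{-61 - 14}\right)} = \sqrt{22343 - \left(3 - \frac{2 i \sqrt{77}}{-75}\right)} = \sqrt{22343 - \left(3 - 2 i \sqrt{77} \left(- \frac{1}{75}\right)\right)} = \sqrt{22343 - \left(3 + \frac{2 i \sqrt{77}}{75}\right)} = \sqrt{22340 - \frac{2 i \sqrt{77}}{75}}$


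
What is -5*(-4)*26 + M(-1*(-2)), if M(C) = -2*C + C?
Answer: 518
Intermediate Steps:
M(C) = -C
-5*(-4)*26 + M(-1*(-2)) = -5*(-4)*26 - (-1)*(-2) = 20*26 - 1*2 = 520 - 2 = 518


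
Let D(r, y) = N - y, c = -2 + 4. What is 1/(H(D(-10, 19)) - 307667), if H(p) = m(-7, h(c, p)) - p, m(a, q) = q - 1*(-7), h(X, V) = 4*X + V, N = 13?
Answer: -1/307652 ≈ -3.2504e-6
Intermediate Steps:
c = 2
h(X, V) = V + 4*X
D(r, y) = 13 - y
m(a, q) = 7 + q (m(a, q) = q + 7 = 7 + q)
H(p) = 15 (H(p) = (7 + (p + 4*2)) - p = (7 + (p + 8)) - p = (7 + (8 + p)) - p = (15 + p) - p = 15)
1/(H(D(-10, 19)) - 307667) = 1/(15 - 307667) = 1/(-307652) = -1/307652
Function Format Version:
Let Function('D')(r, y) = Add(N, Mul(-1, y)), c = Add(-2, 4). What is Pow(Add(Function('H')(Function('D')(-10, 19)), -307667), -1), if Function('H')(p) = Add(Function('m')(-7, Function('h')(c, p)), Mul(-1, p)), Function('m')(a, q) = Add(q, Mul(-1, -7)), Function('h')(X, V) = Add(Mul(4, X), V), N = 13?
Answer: Rational(-1, 307652) ≈ -3.2504e-6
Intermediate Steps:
c = 2
Function('h')(X, V) = Add(V, Mul(4, X))
Function('D')(r, y) = Add(13, Mul(-1, y))
Function('m')(a, q) = Add(7, q) (Function('m')(a, q) = Add(q, 7) = Add(7, q))
Function('H')(p) = 15 (Function('H')(p) = Add(Add(7, Add(p, Mul(4, 2))), Mul(-1, p)) = Add(Add(7, Add(p, 8)), Mul(-1, p)) = Add(Add(7, Add(8, p)), Mul(-1, p)) = Add(Add(15, p), Mul(-1, p)) = 15)
Pow(Add(Function('H')(Function('D')(-10, 19)), -307667), -1) = Pow(Add(15, -307667), -1) = Pow(-307652, -1) = Rational(-1, 307652)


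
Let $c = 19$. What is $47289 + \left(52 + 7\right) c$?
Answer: $48410$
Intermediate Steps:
$47289 + \left(52 + 7\right) c = 47289 + \left(52 + 7\right) 19 = 47289 + 59 \cdot 19 = 47289 + 1121 = 48410$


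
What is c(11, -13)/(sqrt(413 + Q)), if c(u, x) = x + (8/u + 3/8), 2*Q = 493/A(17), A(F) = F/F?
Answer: -1047*sqrt(2638)/116072 ≈ -0.46329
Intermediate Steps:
A(F) = 1
Q = 493/2 (Q = (493/1)/2 = (493*1)/2 = (1/2)*493 = 493/2 ≈ 246.50)
c(u, x) = 3/8 + x + 8/u (c(u, x) = x + (8/u + 3*(1/8)) = x + (8/u + 3/8) = x + (3/8 + 8/u) = 3/8 + x + 8/u)
c(11, -13)/(sqrt(413 + Q)) = (3/8 - 13 + 8/11)/(sqrt(413 + 493/2)) = (3/8 - 13 + 8*(1/11))/(sqrt(1319/2)) = (3/8 - 13 + 8/11)/((sqrt(2638)/2)) = -1047*sqrt(2638)/116072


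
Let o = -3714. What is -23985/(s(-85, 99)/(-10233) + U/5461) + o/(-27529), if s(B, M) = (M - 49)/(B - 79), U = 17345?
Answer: -605119848307193292/80133781217051 ≈ -7551.4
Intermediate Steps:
s(B, M) = (-49 + M)/(-79 + B)
-23985/(s(-85, 99)/(-10233) + U/5461) + o/(-27529) = -23985/(((-49 + 99)/(-79 - 85))/(-10233) + 17345/5461) - 3714/(-27529) = -23985/((50/(-164))*(-1/10233) + 17345*(1/5461)) - 3714*(-1/27529) = -23985/(-1/164*50*(-1/10233) + 17345/5461) + 3714/27529 = -23985/(-25/82*(-1/10233) + 17345/5461) + 3714/27529 = -23985/(25/839106 + 17345/5461) + 3714/27529 = -23985/14554430095/4582357866 + 3714/27529 = -23985*4582357866/14554430095 + 3714/27529 = -21981570683202/2910886019 + 3714/27529 = -605119848307193292/80133781217051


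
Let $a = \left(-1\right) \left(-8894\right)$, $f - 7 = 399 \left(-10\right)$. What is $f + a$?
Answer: $4911$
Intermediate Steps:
$f = -3983$ ($f = 7 + 399 \left(-10\right) = 7 - 3990 = -3983$)
$a = 8894$
$f + a = -3983 + 8894 = 4911$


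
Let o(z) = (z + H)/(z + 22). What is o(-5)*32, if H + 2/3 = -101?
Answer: -10240/51 ≈ -200.78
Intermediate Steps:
H = -305/3 (H = -⅔ - 101 = -305/3 ≈ -101.67)
o(z) = (-305/3 + z)/(22 + z) (o(z) = (z - 305/3)/(z + 22) = (-305/3 + z)/(22 + z))
o(-5)*32 = ((-305/3 - 5)/(22 - 5))*32 = (-320/3/17)*32 = ((1/17)*(-320/3))*32 = -320/51*32 = -10240/51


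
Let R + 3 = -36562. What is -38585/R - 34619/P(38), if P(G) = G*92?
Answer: -226190115/25566248 ≈ -8.8472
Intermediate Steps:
R = -36565 (R = -3 - 36562 = -36565)
P(G) = 92*G
-38585/R - 34619/P(38) = -38585/(-36565) - 34619/(92*38) = -38585*(-1/36565) - 34619/3496 = 7717/7313 - 34619*1/3496 = 7717/7313 - 34619/3496 = -226190115/25566248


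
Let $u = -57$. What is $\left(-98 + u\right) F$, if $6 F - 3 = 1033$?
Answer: $- \frac{80290}{3} \approx -26763.0$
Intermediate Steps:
$F = \frac{518}{3}$ ($F = \frac{1}{2} + \frac{1}{6} \cdot 1033 = \frac{1}{2} + \frac{1033}{6} = \frac{518}{3} \approx 172.67$)
$\left(-98 + u\right) F = \left(-98 - 57\right) \frac{518}{3} = \left(-155\right) \frac{518}{3} = - \frac{80290}{3}$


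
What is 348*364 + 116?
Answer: 126788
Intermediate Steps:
348*364 + 116 = 126672 + 116 = 126788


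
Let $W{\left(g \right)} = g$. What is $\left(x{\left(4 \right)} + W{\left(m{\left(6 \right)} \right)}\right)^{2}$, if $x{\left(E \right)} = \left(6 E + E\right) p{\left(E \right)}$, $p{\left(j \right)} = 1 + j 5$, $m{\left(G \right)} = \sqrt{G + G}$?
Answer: $345756 + 2352 \sqrt{3} \approx 3.4983 \cdot 10^{5}$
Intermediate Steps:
$m{\left(G \right)} = \sqrt{2} \sqrt{G}$ ($m{\left(G \right)} = \sqrt{2 G} = \sqrt{2} \sqrt{G}$)
$p{\left(j \right)} = 1 + 5 j$
$x{\left(E \right)} = 7 E \left(1 + 5 E\right)$ ($x{\left(E \right)} = \left(6 E + E\right) \left(1 + 5 E\right) = 7 E \left(1 + 5 E\right)$)
$\left(x{\left(4 \right)} + W{\left(m{\left(6 \right)} \right)}\right)^{2} = \left(7 \cdot 4 \left(1 + 5 \cdot 4\right) + \sqrt{2} \sqrt{6}\right)^{2} = \left(7 \cdot 4 \left(1 + 20\right) + 2 \sqrt{3}\right)^{2} = \left(7 \cdot 4 \cdot 21 + 2 \sqrt{3}\right)^{2} = \left(588 + 2 \sqrt{3}\right)^{2}$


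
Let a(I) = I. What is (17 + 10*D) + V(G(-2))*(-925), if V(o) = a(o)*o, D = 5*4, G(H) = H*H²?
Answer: -58983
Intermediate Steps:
G(H) = H³
D = 20
V(o) = o² (V(o) = o*o = o²)
(17 + 10*D) + V(G(-2))*(-925) = (17 + 10*20) + ((-2)³)²*(-925) = (17 + 200) + (-8)²*(-925) = 217 + 64*(-925) = 217 - 59200 = -58983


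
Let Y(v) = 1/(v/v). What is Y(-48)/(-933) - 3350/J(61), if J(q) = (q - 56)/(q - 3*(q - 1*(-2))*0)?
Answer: -38131711/933 ≈ -40870.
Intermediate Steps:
J(q) = (-56 + q)/q (J(q) = (-56 + q)/(q - 3*(q + 2)*0) = (-56 + q)/(q - 3*(2 + q)*0) = (-56 + q)/(q + (-6 - 3*q)*0) = (-56 + q)/(q + 0) = (-56 + q)/q)
Y(v) = 1 (Y(v) = 1/1 = 1)
Y(-48)/(-933) - 3350/J(61) = 1/(-933) - 3350*61/(-56 + 61) = 1*(-1/933) - 3350/((1/61)*5) = -1/933 - 3350/5/61 = -1/933 - 3350*61/5 = -1/933 - 40870 = -38131711/933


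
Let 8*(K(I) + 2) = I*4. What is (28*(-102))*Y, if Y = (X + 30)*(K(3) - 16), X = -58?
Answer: -1319472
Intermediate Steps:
K(I) = -2 + I/2 (K(I) = -2 + (I*4)/8 = -2 + (4*I)/8 = -2 + I/2)
Y = 462 (Y = (-58 + 30)*((-2 + (1/2)*3) - 16) = -28*((-2 + 3/2) - 16) = -28*(-1/2 - 16) = -28*(-33/2) = 462)
(28*(-102))*Y = (28*(-102))*462 = -2856*462 = -1319472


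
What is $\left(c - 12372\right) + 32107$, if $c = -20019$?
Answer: $-284$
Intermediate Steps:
$\left(c - 12372\right) + 32107 = \left(-20019 - 12372\right) + 32107 = -32391 + 32107 = -284$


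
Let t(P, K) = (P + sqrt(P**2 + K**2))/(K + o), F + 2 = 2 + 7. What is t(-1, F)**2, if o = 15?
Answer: 51/484 - 5*sqrt(2)/242 ≈ 0.076153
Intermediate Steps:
F = 7 (F = -2 + (2 + 7) = -2 + 9 = 7)
t(P, K) = (P + sqrt(K**2 + P**2))/(15 + K) (t(P, K) = (P + sqrt(P**2 + K**2))/(K + 15) = (P + sqrt(K**2 + P**2))/(15 + K))
t(-1, F)**2 = ((-1 + sqrt(7**2 + (-1)**2))/(15 + 7))**2 = ((-1 + sqrt(49 + 1))/22)**2 = ((-1 + sqrt(50))/22)**2 = ((-1 + 5*sqrt(2))/22)**2 = (-1/22 + 5*sqrt(2)/22)**2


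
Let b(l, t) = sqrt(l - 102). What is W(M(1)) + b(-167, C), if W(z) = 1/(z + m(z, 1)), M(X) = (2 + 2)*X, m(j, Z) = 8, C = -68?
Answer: 1/12 + I*sqrt(269) ≈ 0.083333 + 16.401*I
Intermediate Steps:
M(X) = 4*X
W(z) = 1/(8 + z) (W(z) = 1/(z + 8) = 1/(8 + z))
b(l, t) = sqrt(-102 + l)
W(M(1)) + b(-167, C) = 1/(8 + 4*1) + sqrt(-102 - 167) = 1/(8 + 4) + sqrt(-269) = 1/12 + I*sqrt(269)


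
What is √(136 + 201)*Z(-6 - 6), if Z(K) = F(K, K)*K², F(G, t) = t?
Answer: -1728*√337 ≈ -31722.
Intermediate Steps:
Z(K) = K³ (Z(K) = K*K² = K³)
√(136 + 201)*Z(-6 - 6) = √(136 + 201)*(-6 - 6)³ = √337*(-12)³ = √337*(-1728) = -1728*√337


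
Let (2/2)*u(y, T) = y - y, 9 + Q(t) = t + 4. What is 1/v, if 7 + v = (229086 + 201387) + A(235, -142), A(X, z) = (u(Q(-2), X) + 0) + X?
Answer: 1/430701 ≈ 2.3218e-6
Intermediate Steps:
Q(t) = -5 + t (Q(t) = -9 + (t + 4) = -9 + (4 + t) = -5 + t)
u(y, T) = 0 (u(y, T) = y - y = 0)
A(X, z) = X (A(X, z) = (0 + 0) + X = 0 + X = X)
v = 430701 (v = -7 + ((229086 + 201387) + 235) = -7 + (430473 + 235) = -7 + 430708 = 430701)
1/v = 1/430701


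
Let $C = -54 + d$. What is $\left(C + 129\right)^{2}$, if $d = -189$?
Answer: $12996$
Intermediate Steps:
$C = -243$ ($C = -54 - 189 = -243$)
$\left(C + 129\right)^{2} = \left(-243 + 129\right)^{2} = \left(-114\right)^{2} = 12996$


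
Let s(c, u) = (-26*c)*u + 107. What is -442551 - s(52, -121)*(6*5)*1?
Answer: -5353521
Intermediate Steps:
s(c, u) = 107 - 26*c*u (s(c, u) = -26*c*u + 107 = 107 - 26*c*u)
-442551 - s(52, -121)*(6*5)*1 = -442551 - (107 - 26*52*(-121))*(6*5)*1 = -442551 - (107 + 163592)*30*1 = -442551 - 163699*30 = -442551 - 1*4910970 = -442551 - 4910970 = -5353521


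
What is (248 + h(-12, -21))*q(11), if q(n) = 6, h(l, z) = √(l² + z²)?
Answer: 1488 + 18*√65 ≈ 1633.1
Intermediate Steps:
(248 + h(-12, -21))*q(11) = (248 + √((-12)² + (-21)²))*6 = (248 + √(144 + 441))*6 = (248 + √585)*6 = (248 + 3*√65)*6 = 1488 + 18*√65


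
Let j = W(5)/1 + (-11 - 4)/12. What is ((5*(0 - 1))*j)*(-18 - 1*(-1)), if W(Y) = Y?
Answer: 1275/4 ≈ 318.75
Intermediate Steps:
j = 15/4 (j = 5/1 + (-11 - 4)/12 = 5*1 - 15*1/12 = 5 - 5/4 = 15/4 ≈ 3.7500)
((5*(0 - 1))*j)*(-18 - 1*(-1)) = ((5*(0 - 1))*(15/4))*(-18 - 1*(-1)) = ((5*(-1))*(15/4))*(-18 + 1) = -5*15/4*(-17) = -75/4*(-17) = 1275/4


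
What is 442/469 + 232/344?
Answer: 32607/20167 ≈ 1.6168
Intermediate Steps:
442/469 + 232/344 = 442*(1/469) + 232*(1/344) = 442/469 + 29/43 = 32607/20167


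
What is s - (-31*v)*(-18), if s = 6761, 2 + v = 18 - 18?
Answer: 7877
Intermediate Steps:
v = -2 (v = -2 + (18 - 18) = -2 + 0 = -2)
s - (-31*v)*(-18) = 6761 - (-31*(-2))*(-18) = 6761 - 62*(-18) = 6761 - 1*(-1116) = 6761 + 1116 = 7877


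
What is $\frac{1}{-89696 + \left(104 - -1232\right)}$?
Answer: $- \frac{1}{88360} \approx -1.1317 \cdot 10^{-5}$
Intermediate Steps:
$\frac{1}{-89696 + \left(104 - -1232\right)} = \frac{1}{-89696 + \left(104 + 1232\right)} = \frac{1}{-89696 + 1336} = \frac{1}{-88360} = - \frac{1}{88360}$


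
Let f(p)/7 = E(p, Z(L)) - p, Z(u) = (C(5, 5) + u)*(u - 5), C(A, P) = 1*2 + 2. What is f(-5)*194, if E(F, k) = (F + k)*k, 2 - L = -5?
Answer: 514682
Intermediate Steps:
C(A, P) = 4 (C(A, P) = 2 + 2 = 4)
L = 7 (L = 2 - 1*(-5) = 2 + 5 = 7)
Z(u) = (-5 + u)*(4 + u) (Z(u) = (4 + u)*(u - 5) = (4 + u)*(-5 + u) = (-5 + u)*(4 + u))
E(F, k) = k*(F + k)
f(p) = 3388 + 147*p (f(p) = 7*((-20 + 7**2 - 1*7)*(p + (-20 + 7**2 - 1*7)) - p) = 7*((-20 + 49 - 7)*(p + (-20 + 49 - 7)) - p) = 7*(22*(p + 22) - p) = 7*(22*(22 + p) - p) = 7*((484 + 22*p) - p) = 7*(484 + 21*p) = 3388 + 147*p)
f(-5)*194 = (3388 + 147*(-5))*194 = (3388 - 735)*194 = 2653*194 = 514682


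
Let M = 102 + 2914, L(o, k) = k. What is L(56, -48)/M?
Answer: -6/377 ≈ -0.015915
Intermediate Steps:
M = 3016
L(56, -48)/M = -48/3016 = -48*1/3016 = -6/377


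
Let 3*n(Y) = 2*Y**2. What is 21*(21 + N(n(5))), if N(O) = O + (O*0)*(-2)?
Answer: 791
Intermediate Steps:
n(Y) = 2*Y**2/3 (n(Y) = (2*Y**2)/3 = 2*Y**2/3)
N(O) = O (N(O) = O + 0*(-2) = O + 0 = O)
21*(21 + N(n(5))) = 21*(21 + (2/3)*5**2) = 21*(21 + (2/3)*25) = 21*(21 + 50/3) = 21*(113/3) = 791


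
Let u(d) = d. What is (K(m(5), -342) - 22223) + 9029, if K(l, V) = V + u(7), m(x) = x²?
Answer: -13529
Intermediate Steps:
K(l, V) = 7 + V (K(l, V) = V + 7 = 7 + V)
(K(m(5), -342) - 22223) + 9029 = ((7 - 342) - 22223) + 9029 = (-335 - 22223) + 9029 = -22558 + 9029 = -13529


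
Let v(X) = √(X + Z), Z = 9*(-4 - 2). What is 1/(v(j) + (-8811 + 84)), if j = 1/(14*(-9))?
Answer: -1099602/9596233459 - 3*I*√95270/9596233459 ≈ -0.00011459 - 9.6494e-8*I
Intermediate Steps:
Z = -54 (Z = 9*(-6) = -54)
j = -1/126 (j = 1/(-126) = -1/126 ≈ -0.0079365)
v(X) = √(-54 + X) (v(X) = √(X - 54) = √(-54 + X))
1/(v(j) + (-8811 + 84)) = 1/(√(-54 - 1/126) + (-8811 + 84)) = 1/(√(-6805/126) - 8727) = 1/(I*√95270/42 - 8727) = 1/(-8727 + I*√95270/42)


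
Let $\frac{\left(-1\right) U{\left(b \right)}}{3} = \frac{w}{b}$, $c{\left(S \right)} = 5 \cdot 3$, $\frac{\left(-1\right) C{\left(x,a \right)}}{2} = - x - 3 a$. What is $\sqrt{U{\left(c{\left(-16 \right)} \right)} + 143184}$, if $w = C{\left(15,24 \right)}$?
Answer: $\frac{\sqrt{3578730}}{5} \approx 378.35$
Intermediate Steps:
$C{\left(x,a \right)} = 2 x + 6 a$ ($C{\left(x,a \right)} = - 2 \left(- x - 3 a\right) = 2 x + 6 a$)
$w = 174$ ($w = 2 \cdot 15 + 6 \cdot 24 = 30 + 144 = 174$)
$c{\left(S \right)} = 15$
$U{\left(b \right)} = - \frac{522}{b}$ ($U{\left(b \right)} = - 3 \frac{174}{b} = - \frac{522}{b}$)
$\sqrt{U{\left(c{\left(-16 \right)} \right)} + 143184} = \sqrt{- \frac{522}{15} + 143184} = \sqrt{\left(-522\right) \frac{1}{15} + 143184} = \sqrt{- \frac{174}{5} + 143184} = \sqrt{\frac{715746}{5}} = \frac{\sqrt{3578730}}{5}$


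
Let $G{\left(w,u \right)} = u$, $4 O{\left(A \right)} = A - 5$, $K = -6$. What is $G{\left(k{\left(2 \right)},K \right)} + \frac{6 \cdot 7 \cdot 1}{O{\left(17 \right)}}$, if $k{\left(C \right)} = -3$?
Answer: $8$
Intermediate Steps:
$O{\left(A \right)} = - \frac{5}{4} + \frac{A}{4}$ ($O{\left(A \right)} = \frac{A - 5}{4} = \frac{-5 + A}{4} = - \frac{5}{4} + \frac{A}{4}$)
$G{\left(k{\left(2 \right)},K \right)} + \frac{6 \cdot 7 \cdot 1}{O{\left(17 \right)}} = -6 + \frac{6 \cdot 7 \cdot 1}{- \frac{5}{4} + \frac{1}{4} \cdot 17} = -6 + \frac{42 \cdot 1}{- \frac{5}{4} + \frac{17}{4}} = -6 + \frac{42}{3} = -6 + 42 \cdot \frac{1}{3} = -6 + 14 = 8$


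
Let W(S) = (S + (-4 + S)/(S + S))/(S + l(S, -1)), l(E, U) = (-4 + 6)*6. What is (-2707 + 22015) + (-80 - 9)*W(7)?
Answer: 5126939/266 ≈ 19274.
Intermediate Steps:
l(E, U) = 12 (l(E, U) = 2*6 = 12)
W(S) = (S + (-4 + S)/(2*S))/(12 + S) (W(S) = (S + (-4 + S)/(S + S))/(S + 12) = (S + (-4 + S)/((2*S)))/(12 + S) = (S + (-4 + S)*(1/(2*S)))/(12 + S) = (S + (-4 + S)/(2*S))/(12 + S))
(-2707 + 22015) + (-80 - 9)*W(7) = (-2707 + 22015) + (-80 - 9)*((-2 + 7**2 + (1/2)*7)/(7*(12 + 7))) = 19308 - 89*(-2 + 49 + 7/2)/(7*19) = 19308 - 89*101/(7*19*2) = 19308 - 89*101/266 = 19308 - 8989/266 = 5126939/266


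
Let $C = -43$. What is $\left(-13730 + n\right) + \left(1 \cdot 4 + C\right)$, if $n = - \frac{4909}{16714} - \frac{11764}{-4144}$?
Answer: $- \frac{119187929113}{8657852} \approx -13766.0$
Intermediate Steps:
$n = \frac{22035075}{8657852}$ ($n = \left(-4909\right) \frac{1}{16714} - - \frac{2941}{1036} = - \frac{4909}{16714} + \frac{2941}{1036} = \frac{22035075}{8657852} \approx 2.5451$)
$\left(-13730 + n\right) + \left(1 \cdot 4 + C\right) = \left(-13730 + \frac{22035075}{8657852}\right) + \left(1 \cdot 4 - 43\right) = - \frac{118850272885}{8657852} + \left(4 - 43\right) = - \frac{118850272885}{8657852} - 39 = - \frac{119187929113}{8657852}$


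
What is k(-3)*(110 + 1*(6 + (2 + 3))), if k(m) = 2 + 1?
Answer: 363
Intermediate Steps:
k(m) = 3
k(-3)*(110 + 1*(6 + (2 + 3))) = 3*(110 + 1*(6 + (2 + 3))) = 3*(110 + 1*(6 + 5)) = 3*(110 + 1*11) = 3*(110 + 11) = 3*121 = 363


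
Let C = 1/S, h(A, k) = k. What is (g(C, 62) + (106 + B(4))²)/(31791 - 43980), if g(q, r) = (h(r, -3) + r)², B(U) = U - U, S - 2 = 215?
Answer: -14717/12189 ≈ -1.2074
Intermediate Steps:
S = 217 (S = 2 + 215 = 217)
C = 1/217 ≈ 0.0046083
B(U) = 0
g(q, r) = (-3 + r)²
(g(C, 62) + (106 + B(4))²)/(31791 - 43980) = ((-3 + 62)² + (106 + 0)²)/(31791 - 43980) = (59² + 106²)/(-12189) = (3481 + 11236)*(-1/12189) = 14717*(-1/12189) = -14717/12189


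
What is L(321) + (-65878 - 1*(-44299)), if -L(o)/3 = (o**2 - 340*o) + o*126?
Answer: -124620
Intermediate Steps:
L(o) = -3*o**2 + 642*o (L(o) = -3*((o**2 - 340*o) + o*126) = -3*((o**2 - 340*o) + 126*o) = -3*(o**2 - 214*o) = -3*o**2 + 642*o)
L(321) + (-65878 - 1*(-44299)) = 3*321*(214 - 1*321) + (-65878 - 1*(-44299)) = 3*321*(214 - 321) + (-65878 + 44299) = 3*321*(-107) - 21579 = -103041 - 21579 = -124620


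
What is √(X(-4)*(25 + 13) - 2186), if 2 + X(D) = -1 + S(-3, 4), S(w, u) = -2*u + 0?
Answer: 2*I*√651 ≈ 51.029*I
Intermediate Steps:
S(w, u) = -2*u
X(D) = -11 (X(D) = -2 + (-1 - 2*4) = -2 + (-1 - 8) = -2 - 9 = -11)
√(X(-4)*(25 + 13) - 2186) = √(-11*(25 + 13) - 2186) = √(-11*38 - 2186) = √(-418 - 2186) = √(-2604) = 2*I*√651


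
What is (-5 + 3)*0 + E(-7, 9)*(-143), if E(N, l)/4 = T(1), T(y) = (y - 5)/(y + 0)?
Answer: 2288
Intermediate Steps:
T(y) = (-5 + y)/y
E(N, l) = -16 (E(N, l) = 4*((-5 + 1)/1) = 4*(1*(-4)) = 4*(-4) = -16)
(-5 + 3)*0 + E(-7, 9)*(-143) = (-5 + 3)*0 - 16*(-143) = -2*0 + 2288 = 0 + 2288 = 2288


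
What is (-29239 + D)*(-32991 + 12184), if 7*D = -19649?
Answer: 666781122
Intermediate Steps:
D = -2807 (D = (⅐)*(-19649) = -2807)
(-29239 + D)*(-32991 + 12184) = (-29239 - 2807)*(-32991 + 12184) = -32046*(-20807) = 666781122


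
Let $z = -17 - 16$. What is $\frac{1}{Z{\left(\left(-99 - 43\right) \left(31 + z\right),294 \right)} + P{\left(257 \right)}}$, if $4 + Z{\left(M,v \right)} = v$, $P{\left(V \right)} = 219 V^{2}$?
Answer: $\frac{1}{14465021} \approx 6.9132 \cdot 10^{-8}$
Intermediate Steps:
$z = -33$
$Z{\left(M,v \right)} = -4 + v$
$\frac{1}{Z{\left(\left(-99 - 43\right) \left(31 + z\right),294 \right)} + P{\left(257 \right)}} = \frac{1}{\left(-4 + 294\right) + 219 \cdot 257^{2}} = \frac{1}{290 + 219 \cdot 66049} = \frac{1}{290 + 14464731} = \frac{1}{14465021}$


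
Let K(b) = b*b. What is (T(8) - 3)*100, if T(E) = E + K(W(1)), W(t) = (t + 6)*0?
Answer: 500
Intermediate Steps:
W(t) = 0 (W(t) = (6 + t)*0 = 0)
K(b) = b²
T(E) = E (T(E) = E + 0² = E + 0 = E)
(T(8) - 3)*100 = (8 - 3)*100 = 5*100 = 500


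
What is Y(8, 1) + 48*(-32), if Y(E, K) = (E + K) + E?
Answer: -1519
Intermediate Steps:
Y(E, K) = K + 2*E
Y(8, 1) + 48*(-32) = (1 + 2*8) + 48*(-32) = (1 + 16) - 1536 = 17 - 1536 = -1519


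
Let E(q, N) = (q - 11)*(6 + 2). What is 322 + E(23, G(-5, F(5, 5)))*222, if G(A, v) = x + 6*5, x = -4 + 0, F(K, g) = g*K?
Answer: 21634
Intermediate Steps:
F(K, g) = K*g
x = -4
G(A, v) = 26 (G(A, v) = -4 + 6*5 = -4 + 30 = 26)
E(q, N) = -88 + 8*q (E(q, N) = (-11 + q)*8 = -88 + 8*q)
322 + E(23, G(-5, F(5, 5)))*222 = 322 + (-88 + 8*23)*222 = 322 + (-88 + 184)*222 = 322 + 96*222 = 322 + 21312 = 21634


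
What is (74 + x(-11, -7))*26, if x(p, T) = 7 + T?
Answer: 1924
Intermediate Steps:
(74 + x(-11, -7))*26 = (74 + (7 - 7))*26 = (74 + 0)*26 = 74*26 = 1924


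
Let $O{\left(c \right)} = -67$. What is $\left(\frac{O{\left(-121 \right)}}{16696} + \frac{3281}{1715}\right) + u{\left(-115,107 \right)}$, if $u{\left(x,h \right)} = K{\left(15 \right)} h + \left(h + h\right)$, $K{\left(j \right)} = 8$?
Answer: $\frac{30692659471}{28633640} \approx 1071.9$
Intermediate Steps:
$u{\left(x,h \right)} = 10 h$ ($u{\left(x,h \right)} = 8 h + \left(h + h\right) = 8 h + 2 h = 10 h$)
$\left(\frac{O{\left(-121 \right)}}{16696} + \frac{3281}{1715}\right) + u{\left(-115,107 \right)} = \left(- \frac{67}{16696} + \frac{3281}{1715}\right) + 10 \cdot 107 = \left(\left(-67\right) \frac{1}{16696} + 3281 \cdot \frac{1}{1715}\right) + 1070 = \left(- \frac{67}{16696} + \frac{3281}{1715}\right) + 1070 = \frac{54664671}{28633640} + 1070 = \frac{30692659471}{28633640}$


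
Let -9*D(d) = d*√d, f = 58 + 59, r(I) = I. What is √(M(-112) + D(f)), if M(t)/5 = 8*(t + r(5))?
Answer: √(-4280 - 39*√13) ≈ 66.488*I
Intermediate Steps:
f = 117
M(t) = 200 + 40*t (M(t) = 5*(8*(t + 5)) = 5*(8*(5 + t)) = 5*(40 + 8*t) = 200 + 40*t)
D(d) = -d^(3/2)/9 (D(d) = -d*√d/9 = -d^(3/2)/9)
√(M(-112) + D(f)) = √((200 + 40*(-112)) - 39*√13) = √((200 - 4480) - 39*√13) = √(-4280 - 39*√13)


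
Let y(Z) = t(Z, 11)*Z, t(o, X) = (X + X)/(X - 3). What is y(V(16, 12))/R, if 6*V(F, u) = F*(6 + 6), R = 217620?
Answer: 22/54405 ≈ 0.00040437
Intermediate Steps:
V(F, u) = 2*F (V(F, u) = (F*(6 + 6))/6 = (F*12)/6 = (12*F)/6 = 2*F)
t(o, X) = 2*X/(-3 + X) (t(o, X) = (2*X)/(-3 + X) = 2*X/(-3 + X))
y(Z) = 11*Z/4 (y(Z) = (2*11/(-3 + 11))*Z = (2*11/8)*Z = (2*11*(⅛))*Z = 11*Z/4)
y(V(16, 12))/R = (11*(2*16)/4)/217620 = ((11/4)*32)*(1/217620) = 88*(1/217620) = 22/54405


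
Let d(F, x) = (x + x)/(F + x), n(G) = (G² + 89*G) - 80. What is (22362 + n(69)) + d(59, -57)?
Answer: 33127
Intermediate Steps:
n(G) = -80 + G² + 89*G
d(F, x) = 2*x/(F + x) (d(F, x) = (2*x)/(F + x) = 2*x/(F + x))
(22362 + n(69)) + d(59, -57) = (22362 + (-80 + 69² + 89*69)) + 2*(-57)/(59 - 57) = (22362 + (-80 + 4761 + 6141)) + 2*(-57)/2 = (22362 + 10822) + 2*(-57)*(½) = 33184 - 57 = 33127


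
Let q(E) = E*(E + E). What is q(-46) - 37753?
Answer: -33521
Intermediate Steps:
q(E) = 2*E**2 (q(E) = E*(2*E) = 2*E**2)
q(-46) - 37753 = 2*(-46)**2 - 37753 = 2*2116 - 37753 = 4232 - 37753 = -33521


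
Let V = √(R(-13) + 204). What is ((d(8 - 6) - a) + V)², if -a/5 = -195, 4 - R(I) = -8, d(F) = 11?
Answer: 929512 - 11568*√6 ≈ 9.0118e+5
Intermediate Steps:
R(I) = 12 (R(I) = 4 - 1*(-8) = 4 + 8 = 12)
a = 975 (a = -5*(-195) = 975)
V = 6*√6 (V = √(12 + 204) = √216 = 6*√6 ≈ 14.697)
((d(8 - 6) - a) + V)² = ((11 - 1*975) + 6*√6)² = ((11 - 975) + 6*√6)² = (-964 + 6*√6)²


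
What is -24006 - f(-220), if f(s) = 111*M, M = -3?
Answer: -23673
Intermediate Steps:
f(s) = -333 (f(s) = 111*(-3) = -333)
-24006 - f(-220) = -24006 - 1*(-333) = -24006 + 333 = -23673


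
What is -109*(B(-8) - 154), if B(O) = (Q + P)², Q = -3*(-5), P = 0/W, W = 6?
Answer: -7739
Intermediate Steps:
P = 0 (P = 0/6 = 0*(⅙) = 0)
Q = 15
B(O) = 225 (B(O) = (15 + 0)² = 15² = 225)
-109*(B(-8) - 154) = -109*(225 - 154) = -109*71 = -7739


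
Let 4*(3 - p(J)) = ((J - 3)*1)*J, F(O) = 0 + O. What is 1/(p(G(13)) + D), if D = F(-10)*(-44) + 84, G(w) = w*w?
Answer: -2/12973 ≈ -0.00015417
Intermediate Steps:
F(O) = O
G(w) = w²
p(J) = 3 - J*(-3 + J)/4 (p(J) = 3 - (J - 3)*1*J/4 = 3 - (-3 + J)*1*J/4 = 3 - (-3 + J)*J/4 = 3 - J*(-3 + J)/4)
D = 524 (D = -10*(-44) + 84 = 440 + 84 = 524)
1/(p(G(13)) + D) = 1/((3 - (13²)²/4 + (¾)*13²) + 524) = 1/((3 - ¼*169² + (¾)*169) + 524) = 1/((3 - ¼*28561 + 507/4) + 524) = 1/((3 - 28561/4 + 507/4) + 524) = 1/(-14021/2 + 524) = 1/(-12973/2) = -2/12973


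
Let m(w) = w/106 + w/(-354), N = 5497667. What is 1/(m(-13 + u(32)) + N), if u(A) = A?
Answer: 9381/51573615305 ≈ 1.8190e-7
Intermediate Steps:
m(w) = 62*w/9381 (m(w) = w*(1/106) + w*(-1/354) = w/106 - w/354 = 62*w/9381)
1/(m(-13 + u(32)) + N) = 1/(62*(-13 + 32)/9381 + 5497667) = 1/((62/9381)*19 + 5497667) = 1/(1178/9381 + 5497667) = 1/(51573615305/9381) = 9381/51573615305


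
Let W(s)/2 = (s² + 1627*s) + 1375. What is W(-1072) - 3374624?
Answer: -4561794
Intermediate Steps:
W(s) = 2750 + 2*s² + 3254*s (W(s) = 2*((s² + 1627*s) + 1375) = 2*(1375 + s² + 1627*s) = 2750 + 2*s² + 3254*s)
W(-1072) - 3374624 = (2750 + 2*(-1072)² + 3254*(-1072)) - 3374624 = (2750 + 2*1149184 - 3488288) - 3374624 = (2750 + 2298368 - 3488288) - 3374624 = -1187170 - 3374624 = -4561794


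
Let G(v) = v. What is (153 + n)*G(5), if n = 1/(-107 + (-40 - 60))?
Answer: 158350/207 ≈ 764.98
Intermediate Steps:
n = -1/207 (n = 1/(-107 - 100) = 1/(-207) = -1/207 ≈ -0.0048309)
(153 + n)*G(5) = (153 - 1/207)*5 = (31670/207)*5 = 158350/207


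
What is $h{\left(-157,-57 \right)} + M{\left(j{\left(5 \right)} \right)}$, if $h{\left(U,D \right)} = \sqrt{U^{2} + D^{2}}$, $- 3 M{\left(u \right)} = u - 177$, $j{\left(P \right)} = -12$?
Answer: $63 + \sqrt{27898} \approx 230.03$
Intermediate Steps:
$M{\left(u \right)} = 59 - \frac{u}{3}$ ($M{\left(u \right)} = - \frac{u - 177}{3} = - \frac{-177 + u}{3} = 59 - \frac{u}{3}$)
$h{\left(U,D \right)} = \sqrt{D^{2} + U^{2}}$
$h{\left(-157,-57 \right)} + M{\left(j{\left(5 \right)} \right)} = \sqrt{\left(-57\right)^{2} + \left(-157\right)^{2}} + \left(59 - -4\right) = \sqrt{3249 + 24649} + \left(59 + 4\right) = \sqrt{27898} + 63 = 63 + \sqrt{27898}$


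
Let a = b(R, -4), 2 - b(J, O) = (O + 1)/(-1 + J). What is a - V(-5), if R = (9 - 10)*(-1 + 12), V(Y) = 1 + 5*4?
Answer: -77/4 ≈ -19.250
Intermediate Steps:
V(Y) = 21 (V(Y) = 1 + 20 = 21)
R = -11 (R = -1*11 = -11)
b(J, O) = 2 - (1 + O)/(-1 + J) (b(J, O) = 2 - (O + 1)/(-1 + J) = 2 - (1 + O)/(-1 + J))
a = 7/4 (a = (-3 - 1*(-4) + 2*(-11))/(-1 - 11) = (-3 + 4 - 22)/(-12) = -1/12*(-21) = 7/4 ≈ 1.7500)
a - V(-5) = 7/4 - 1*21 = 7/4 - 21 = -77/4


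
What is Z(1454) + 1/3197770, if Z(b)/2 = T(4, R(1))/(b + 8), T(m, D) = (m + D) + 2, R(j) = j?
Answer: 22385121/2337569870 ≈ 0.0095762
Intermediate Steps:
T(m, D) = 2 + D + m (T(m, D) = (D + m) + 2 = 2 + D + m)
Z(b) = 14/(8 + b) (Z(b) = 2*((2 + 1 + 4)/(b + 8)) = 2*(7/(8 + b)) = 14/(8 + b))
Z(1454) + 1/3197770 = 14/(8 + 1454) + 1/3197770 = 14/1462 + 1/3197770 = 14*(1/1462) + 1/3197770 = 7/731 + 1/3197770 = 22385121/2337569870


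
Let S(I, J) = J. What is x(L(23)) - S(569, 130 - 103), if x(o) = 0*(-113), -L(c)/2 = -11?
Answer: -27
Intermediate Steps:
L(c) = 22 (L(c) = -2*(-11) = 22)
x(o) = 0
x(L(23)) - S(569, 130 - 103) = 0 - (130 - 103) = 0 - 1*27 = 0 - 27 = -27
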